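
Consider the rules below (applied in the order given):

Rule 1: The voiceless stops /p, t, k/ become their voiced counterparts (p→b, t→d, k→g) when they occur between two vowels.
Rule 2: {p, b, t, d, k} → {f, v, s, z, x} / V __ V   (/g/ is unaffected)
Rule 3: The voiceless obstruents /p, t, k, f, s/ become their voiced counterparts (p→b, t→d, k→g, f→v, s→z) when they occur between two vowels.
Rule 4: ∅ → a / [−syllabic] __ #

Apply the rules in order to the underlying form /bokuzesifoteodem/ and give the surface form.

boguzezivozeozema

Rule 1 (intervocalic voicing): /k/ is a voiceless stop between vowels /o/ and /u/, so it voices to [g]. /t/ is a voiceless stop between vowels /o/ and /e/, so it voices to [d]. /bokuzesifoteodem/ → boguzesifodeodem.
Rule 2 (intervocalic spirantization): /d/ is a stop between vowels /o/ and /e/, so it spirantizes to the fricative [z]. /d/ is a stop between vowels /o/ and /e/, so it spirantizes to the fricative [z]. /boguzesifodeodem/ → boguzesifozeozem.
Rule 3 (intervocalic voicing): /s/ is a voiceless obstruent between vowels /e/ and /i/, so it voices to [z]. /f/ is a voiceless obstruent between vowels /i/ and /o/, so it voices to [v]. /boguzesifozeozem/ → boguzezivozeozem.
Rule 4 (final a-epenthesis): the form ends in the consonant /m/, so [a] is inserted word-finally. /boguzezivozeozem/ → boguzezivozeozema.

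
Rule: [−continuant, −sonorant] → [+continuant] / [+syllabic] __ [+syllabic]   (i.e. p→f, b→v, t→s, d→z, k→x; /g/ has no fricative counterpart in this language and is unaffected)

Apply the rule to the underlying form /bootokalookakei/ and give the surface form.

Scanning /bootokalookakei/: /b/ at position 1 is not in the conditioning environment; /t/ is a stop between vowels /o/ and /o/, so it spirantizes to the fricative [s]; /k/ is a stop between vowels /o/ and /a/, so it spirantizes to the fricative [x]; /k/ is a stop between vowels /o/ and /a/, so it spirantizes to the fricative [x]; /k/ is a stop between vowels /a/ and /e/, so it spirantizes to the fricative [x].
Result: [boosoxalooxaxei].

boosoxalooxaxei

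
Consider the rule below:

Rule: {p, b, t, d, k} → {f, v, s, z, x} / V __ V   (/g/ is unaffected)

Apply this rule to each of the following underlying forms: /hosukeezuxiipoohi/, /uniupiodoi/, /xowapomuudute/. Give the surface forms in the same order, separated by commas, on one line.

/hosukeezuxiipoohi/: /k/ is a stop between vowels /u/ and /e/, so it spirantizes to the fricative [x]. /p/ is a stop between vowels /i/ and /o/, so it spirantizes to the fricative [f]. → [hosuxeezuxiifoohi].
/uniupiodoi/: /p/ is a stop between vowels /u/ and /i/, so it spirantizes to the fricative [f]. /d/ is a stop between vowels /o/ and /o/, so it spirantizes to the fricative [z]. → [uniufiozoi].
/xowapomuudute/: /p/ is a stop between vowels /a/ and /o/, so it spirantizes to the fricative [f]. /d/ is a stop between vowels /u/ and /u/, so it spirantizes to the fricative [z]. /t/ is a stop between vowels /u/ and /e/, so it spirantizes to the fricative [s]. → [xowafomuuzuse].

hosuxeezuxiifoohi, uniufiozoi, xowafomuuzuse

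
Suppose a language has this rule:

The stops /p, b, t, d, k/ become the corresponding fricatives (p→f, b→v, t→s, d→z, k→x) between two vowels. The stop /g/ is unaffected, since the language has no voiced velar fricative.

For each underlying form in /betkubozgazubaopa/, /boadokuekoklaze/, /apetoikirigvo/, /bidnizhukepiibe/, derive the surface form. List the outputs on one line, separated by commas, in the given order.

/betkubozgazubaopa/: /b/ is a stop between vowels /u/ and /o/, so it spirantizes to the fricative [v]. /b/ is a stop between vowels /u/ and /a/, so it spirantizes to the fricative [v]. /p/ is a stop between vowels /o/ and /a/, so it spirantizes to the fricative [f]. → [betkuvozgazuvaofa].
/boadokuekoklaze/: /d/ is a stop between vowels /a/ and /o/, so it spirantizes to the fricative [z]. /k/ is a stop between vowels /o/ and /u/, so it spirantizes to the fricative [x]. /k/ is a stop between vowels /e/ and /o/, so it spirantizes to the fricative [x]. → [boazoxuexoklaze].
/apetoikirigvo/: /p/ is a stop between vowels /a/ and /e/, so it spirantizes to the fricative [f]. /t/ is a stop between vowels /e/ and /o/, so it spirantizes to the fricative [s]. /k/ is a stop between vowels /i/ and /i/, so it spirantizes to the fricative [x]. → [afesoixirigvo].
/bidnizhukepiibe/: /k/ is a stop between vowels /u/ and /e/, so it spirantizes to the fricative [x]. /p/ is a stop between vowels /e/ and /i/, so it spirantizes to the fricative [f]. /b/ is a stop between vowels /i/ and /e/, so it spirantizes to the fricative [v]. → [bidnizhuxefiive].

betkuvozgazuvaofa, boazoxuexoklaze, afesoixirigvo, bidnizhuxefiive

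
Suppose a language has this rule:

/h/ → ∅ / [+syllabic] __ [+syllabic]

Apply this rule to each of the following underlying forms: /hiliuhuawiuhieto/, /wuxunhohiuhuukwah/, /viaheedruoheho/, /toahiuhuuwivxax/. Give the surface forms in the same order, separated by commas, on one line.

hiliuuawiuieto, wuxunhoiuuukwah, viaeedruoeo, toaiuuuwivxax

/hiliuhuawiuhieto/: /h/ occurs between vowels /u/ and /u/, so it deletes. /h/ occurs between vowels /u/ and /i/, so it deletes. → [hiliuuawiuieto].
/wuxunhohiuhuukwah/: /h/ occurs between vowels /o/ and /i/, so it deletes. /h/ occurs between vowels /u/ and /u/, so it deletes. → [wuxunhoiuuukwah].
/viaheedruoheho/: /h/ occurs between vowels /a/ and /e/, so it deletes. /h/ occurs between vowels /o/ and /e/, so it deletes. /h/ occurs between vowels /e/ and /o/, so it deletes. → [viaeedruoeo].
/toahiuhuuwivxax/: /h/ occurs between vowels /a/ and /i/, so it deletes. /h/ occurs between vowels /u/ and /u/, so it deletes. → [toaiuuuwivxax].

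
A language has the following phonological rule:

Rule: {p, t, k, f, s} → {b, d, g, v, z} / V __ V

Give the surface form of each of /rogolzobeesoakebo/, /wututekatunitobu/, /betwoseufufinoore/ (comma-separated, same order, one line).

/rogolzobeesoakebo/: /s/ is a voiceless obstruent between vowels /e/ and /o/, so it voices to [z]. /k/ is a voiceless obstruent between vowels /a/ and /e/, so it voices to [g]. → [rogolzobeezoagebo].
/wututekatunitobu/: /t/ is a voiceless obstruent between vowels /u/ and /u/, so it voices to [d]. /t/ is a voiceless obstruent between vowels /u/ and /e/, so it voices to [d]. /k/ is a voiceless obstruent between vowels /e/ and /a/, so it voices to [g]. /t/ is a voiceless obstruent between vowels /a/ and /u/, so it voices to [d]. /t/ is a voiceless obstruent between vowels /i/ and /o/, so it voices to [d]. → [wududegadunidobu].
/betwoseufufinoore/: /s/ is a voiceless obstruent between vowels /o/ and /e/, so it voices to [z]. /f/ is a voiceless obstruent between vowels /u/ and /u/, so it voices to [v]. /f/ is a voiceless obstruent between vowels /u/ and /i/, so it voices to [v]. → [betwozeuvuvinoore].

rogolzobeezoagebo, wududegadunidobu, betwozeuvuvinoore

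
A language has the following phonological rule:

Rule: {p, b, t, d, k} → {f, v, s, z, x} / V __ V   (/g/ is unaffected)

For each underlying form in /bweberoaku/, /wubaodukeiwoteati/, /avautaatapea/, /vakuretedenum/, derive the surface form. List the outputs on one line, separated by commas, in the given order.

bweveroaxu, wuvaozuxeiwoseasi, avausaasafea, vaxuresezenum

/bweberoaku/: /b/ is a stop between vowels /e/ and /e/, so it spirantizes to the fricative [v]. /k/ is a stop between vowels /a/ and /u/, so it spirantizes to the fricative [x]. → [bweveroaxu].
/wubaodukeiwoteati/: /b/ is a stop between vowels /u/ and /a/, so it spirantizes to the fricative [v]. /d/ is a stop between vowels /o/ and /u/, so it spirantizes to the fricative [z]. /k/ is a stop between vowels /u/ and /e/, so it spirantizes to the fricative [x]. /t/ is a stop between vowels /o/ and /e/, so it spirantizes to the fricative [s]. /t/ is a stop between vowels /a/ and /i/, so it spirantizes to the fricative [s]. → [wuvaozuxeiwoseasi].
/avautaatapea/: /t/ is a stop between vowels /u/ and /a/, so it spirantizes to the fricative [s]. /t/ is a stop between vowels /a/ and /a/, so it spirantizes to the fricative [s]. /p/ is a stop between vowels /a/ and /e/, so it spirantizes to the fricative [f]. → [avausaasafea].
/vakuretedenum/: /k/ is a stop between vowels /a/ and /u/, so it spirantizes to the fricative [x]. /t/ is a stop between vowels /e/ and /e/, so it spirantizes to the fricative [s]. /d/ is a stop between vowels /e/ and /e/, so it spirantizes to the fricative [z]. → [vaxuresezenum].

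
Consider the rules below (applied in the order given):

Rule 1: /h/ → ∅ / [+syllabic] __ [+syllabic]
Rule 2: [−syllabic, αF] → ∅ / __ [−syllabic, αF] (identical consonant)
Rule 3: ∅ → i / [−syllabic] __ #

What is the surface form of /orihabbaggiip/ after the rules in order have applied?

oriabagiipi

Rule 1 (intervocalic h-deletion): /h/ occurs between vowels /i/ and /a/, so it deletes. /orihabbaggiip/ → oriabbaggiip.
Rule 2 (degemination): /bb/ is a geminate; the first /b/ deletes. /gg/ is a geminate; the first /g/ deletes. /oriabbaggiip/ → oriabagiip.
Rule 3 (final i-epenthesis): the form ends in the consonant /p/, so [i] is inserted word-finally. /oriabagiip/ → oriabagiipi.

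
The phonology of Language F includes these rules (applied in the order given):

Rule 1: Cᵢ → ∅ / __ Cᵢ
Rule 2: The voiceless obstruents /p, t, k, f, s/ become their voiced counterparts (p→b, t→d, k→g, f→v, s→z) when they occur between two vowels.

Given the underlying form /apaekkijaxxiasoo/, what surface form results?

abaegijaxiazoo

Rule 1 (degemination): /kk/ is a geminate; the first /k/ deletes. /xx/ is a geminate; the first /x/ deletes. /apaekkijaxxiasoo/ → apaekijaxiasoo.
Rule 2 (intervocalic voicing): /p/ is a voiceless obstruent between vowels /a/ and /a/, so it voices to [b]. /k/ is a voiceless obstruent between vowels /e/ and /i/, so it voices to [g]. /s/ is a voiceless obstruent between vowels /a/ and /o/, so it voices to [z]. /apaekijaxiasoo/ → abaegijaxiazoo.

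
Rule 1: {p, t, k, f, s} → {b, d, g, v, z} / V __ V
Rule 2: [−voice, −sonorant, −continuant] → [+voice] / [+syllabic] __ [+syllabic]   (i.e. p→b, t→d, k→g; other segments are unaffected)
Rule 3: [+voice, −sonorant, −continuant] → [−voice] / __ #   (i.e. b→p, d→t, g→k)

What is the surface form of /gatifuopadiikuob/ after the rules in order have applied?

gadivuobadiiguop

Rule 1 (intervocalic voicing): /t/ is a voiceless obstruent between vowels /a/ and /i/, so it voices to [d]. /f/ is a voiceless obstruent between vowels /i/ and /u/, so it voices to [v]. /p/ is a voiceless obstruent between vowels /o/ and /a/, so it voices to [b]. /k/ is a voiceless obstruent between vowels /i/ and /u/, so it voices to [g]. /gatifuopadiikuob/ → gadivuobadiiguob.
Rule 2 (intervocalic voicing): no segment meets the environment; /gadivuobadiiguob/ is unchanged.
Rule 3 (final devoicing): /b/ is a voiced stop in word-final position, so it devoices to [p]. /gadivuobadiiguob/ → gadivuobadiiguop.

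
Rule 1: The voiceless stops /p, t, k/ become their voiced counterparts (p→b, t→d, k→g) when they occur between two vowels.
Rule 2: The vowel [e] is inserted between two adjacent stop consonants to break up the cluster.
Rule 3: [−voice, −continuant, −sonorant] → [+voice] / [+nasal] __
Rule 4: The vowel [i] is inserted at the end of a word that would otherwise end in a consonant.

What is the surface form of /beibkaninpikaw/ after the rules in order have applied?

beibekaninbigawi

Rule 1 (intervocalic voicing): /k/ is a voiceless stop between vowels /i/ and /a/, so it voices to [g]. /beibkaninpikaw/ → beibkaninpigaw.
Rule 2 (stop-cluster e-epenthesis): /b/ and /k/ form a stop–stop cluster, so [e] is inserted between them. /beibkaninpigaw/ → beibekaninpigaw.
Rule 3 (post-nasal voicing): /p/ is a voiceless stop immediately after the nasal /n/, so it voices to [b]. /beibekaninpigaw/ → beibekaninbigaw.
Rule 4 (final i-epenthesis): the form ends in the consonant /w/, so [i] is inserted word-finally. /beibekaninbigaw/ → beibekaninbigawi.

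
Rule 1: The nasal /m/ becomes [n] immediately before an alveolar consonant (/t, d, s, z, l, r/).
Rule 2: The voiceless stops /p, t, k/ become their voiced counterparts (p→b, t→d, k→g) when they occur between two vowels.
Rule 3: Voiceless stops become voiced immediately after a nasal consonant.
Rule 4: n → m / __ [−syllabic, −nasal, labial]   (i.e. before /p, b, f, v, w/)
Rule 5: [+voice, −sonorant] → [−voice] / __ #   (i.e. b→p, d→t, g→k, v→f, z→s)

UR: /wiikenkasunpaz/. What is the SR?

wiigengasumbas

Rule 1 (nasal place assimilation): no segment meets the environment; /wiikenkasunpaz/ is unchanged.
Rule 2 (intervocalic voicing): /k/ is a voiceless stop between vowels /i/ and /e/, so it voices to [g]. /wiikenkasunpaz/ → wiigenkasunpaz.
Rule 3 (post-nasal voicing): /k/ is a voiceless stop immediately after the nasal /n/, so it voices to [g]. /p/ is a voiceless stop immediately after the nasal /n/, so it voices to [b]. /wiigenkasunpaz/ → wiigengasunbaz.
Rule 4 (nasal place assimilation): /n/ precedes the labial consonant /b/, so it assimilates in place to [m]. /wiigengasunbaz/ → wiigengasumbaz.
Rule 5 (final devoicing): /z/ is a voiced obstruent in word-final position, so it devoices to [s]. /wiigengasumbaz/ → wiigengasumbas.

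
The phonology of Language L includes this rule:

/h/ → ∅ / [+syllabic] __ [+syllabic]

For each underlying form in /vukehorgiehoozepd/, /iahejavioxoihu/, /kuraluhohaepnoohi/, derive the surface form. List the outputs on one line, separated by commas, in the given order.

vukeorgieoozepd, iaejavioxoiu, kuraluoaepnooi

/vukehorgiehoozepd/: /h/ occurs between vowels /e/ and /o/, so it deletes. /h/ occurs between vowels /e/ and /o/, so it deletes. → [vukeorgieoozepd].
/iahejavioxoihu/: /h/ occurs between vowels /a/ and /e/, so it deletes. /h/ occurs between vowels /i/ and /u/, so it deletes. → [iaejavioxoiu].
/kuraluhohaepnoohi/: /h/ occurs between vowels /u/ and /o/, so it deletes. /h/ occurs between vowels /o/ and /a/, so it deletes. /h/ occurs between vowels /o/ and /i/, so it deletes. → [kuraluoaepnooi].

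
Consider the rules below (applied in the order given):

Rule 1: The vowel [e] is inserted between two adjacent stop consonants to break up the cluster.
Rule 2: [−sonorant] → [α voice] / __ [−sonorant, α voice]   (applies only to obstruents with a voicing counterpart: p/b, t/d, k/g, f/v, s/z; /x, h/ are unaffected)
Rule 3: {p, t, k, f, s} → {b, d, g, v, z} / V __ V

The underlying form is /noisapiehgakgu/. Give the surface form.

Rule 1 (stop-cluster e-epenthesis): /k/ and /g/ form a stop–stop cluster, so [e] is inserted between them. /noisapiehgakgu/ → noisapiehgakegu.
Rule 2 (regressive voicing assimilation): no segment meets the environment; /noisapiehgakegu/ is unchanged.
Rule 3 (intervocalic voicing): /s/ is a voiceless obstruent between vowels /i/ and /a/, so it voices to [z]. /p/ is a voiceless obstruent between vowels /a/ and /i/, so it voices to [b]. /k/ is a voiceless obstruent between vowels /a/ and /e/, so it voices to [g]. /noisapiehgakegu/ → noizabiehgagegu.

noizabiehgagegu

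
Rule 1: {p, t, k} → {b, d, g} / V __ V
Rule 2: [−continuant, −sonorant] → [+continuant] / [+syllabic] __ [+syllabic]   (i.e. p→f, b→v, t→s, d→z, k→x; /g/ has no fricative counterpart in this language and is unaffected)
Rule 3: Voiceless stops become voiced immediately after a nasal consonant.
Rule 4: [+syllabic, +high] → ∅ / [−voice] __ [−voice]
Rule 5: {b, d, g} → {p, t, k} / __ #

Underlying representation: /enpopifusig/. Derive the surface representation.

enbovifsik

Rule 1 (intervocalic voicing): /p/ is a voiceless stop between vowels /o/ and /i/, so it voices to [b]. /enpopifusig/ → enpobifusig.
Rule 2 (intervocalic spirantization): /b/ is a stop between vowels /o/ and /i/, so it spirantizes to the fricative [v]. /enpobifusig/ → enpovifusig.
Rule 3 (post-nasal voicing): /p/ is a voiceless stop immediately after the nasal /n/, so it voices to [b]. /enpovifusig/ → enbovifusig.
Rule 4 (high vowel syncope): /u/ is a high vowel flanked by voiceless consonants /f/ and /s/, so it deletes. /enbovifusig/ → enbovifsig.
Rule 5 (final devoicing): /g/ is a voiced stop in word-final position, so it devoices to [k]. /enbovifsig/ → enbovifsik.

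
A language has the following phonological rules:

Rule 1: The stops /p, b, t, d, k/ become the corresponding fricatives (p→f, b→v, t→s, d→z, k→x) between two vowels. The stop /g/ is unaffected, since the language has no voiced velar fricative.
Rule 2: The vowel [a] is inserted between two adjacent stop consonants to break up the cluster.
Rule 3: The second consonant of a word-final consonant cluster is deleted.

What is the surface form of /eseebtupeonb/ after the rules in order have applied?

Rule 1 (intervocalic spirantization): /p/ is a stop between vowels /u/ and /e/, so it spirantizes to the fricative [f]. /eseebtupeonb/ → eseebtufeonb.
Rule 2 (stop-cluster a-epenthesis): /b/ and /t/ form a stop–stop cluster, so [a] is inserted between them. /eseebtufeonb/ → eseebatufeonb.
Rule 3 (final cluster simplification): /b/ is the second consonant of a word-final cluster /nb/, so it deletes. /eseebatufeonb/ → eseebatufeon.

eseebatufeon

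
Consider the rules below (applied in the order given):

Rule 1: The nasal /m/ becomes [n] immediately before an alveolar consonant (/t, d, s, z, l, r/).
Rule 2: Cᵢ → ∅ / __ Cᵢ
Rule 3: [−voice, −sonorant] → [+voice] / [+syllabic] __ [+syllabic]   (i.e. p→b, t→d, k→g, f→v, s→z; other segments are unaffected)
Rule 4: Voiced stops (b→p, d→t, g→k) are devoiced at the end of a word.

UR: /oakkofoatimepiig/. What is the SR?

oagovoadimebiik

Rule 1 (nasal place assimilation): no segment meets the environment; /oakkofoatimepiig/ is unchanged.
Rule 2 (degemination): /kk/ is a geminate; the first /k/ deletes. /oakkofoatimepiig/ → oakofoatimepiig.
Rule 3 (intervocalic voicing): /k/ is a voiceless obstruent between vowels /a/ and /o/, so it voices to [g]. /f/ is a voiceless obstruent between vowels /o/ and /o/, so it voices to [v]. /t/ is a voiceless obstruent between vowels /a/ and /i/, so it voices to [d]. /p/ is a voiceless obstruent between vowels /e/ and /i/, so it voices to [b]. /oakofoatimepiig/ → oagovoadimebiig.
Rule 4 (final devoicing): /g/ is a voiced stop in word-final position, so it devoices to [k]. /oagovoadimebiig/ → oagovoadimebiik.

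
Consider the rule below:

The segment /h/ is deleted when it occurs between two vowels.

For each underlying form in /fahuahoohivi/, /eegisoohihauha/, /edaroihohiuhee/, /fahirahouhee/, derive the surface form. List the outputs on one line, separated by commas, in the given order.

/fahuahoohivi/: /h/ occurs between vowels /a/ and /u/, so it deletes. /h/ occurs between vowels /a/ and /o/, so it deletes. /h/ occurs between vowels /o/ and /i/, so it deletes. → [fauaooivi].
/eegisoohihauha/: /h/ occurs between vowels /o/ and /i/, so it deletes. /h/ occurs between vowels /i/ and /a/, so it deletes. /h/ occurs between vowels /u/ and /a/, so it deletes. → [eegisooiaua].
/edaroihohiuhee/: /h/ occurs between vowels /i/ and /o/, so it deletes. /h/ occurs between vowels /o/ and /i/, so it deletes. /h/ occurs between vowels /u/ and /e/, so it deletes. → [edaroioiuee].
/fahirahouhee/: /h/ occurs between vowels /a/ and /i/, so it deletes. /h/ occurs between vowels /a/ and /o/, so it deletes. /h/ occurs between vowels /u/ and /e/, so it deletes. → [fairaouee].

fauaooivi, eegisooiaua, edaroioiuee, fairaouee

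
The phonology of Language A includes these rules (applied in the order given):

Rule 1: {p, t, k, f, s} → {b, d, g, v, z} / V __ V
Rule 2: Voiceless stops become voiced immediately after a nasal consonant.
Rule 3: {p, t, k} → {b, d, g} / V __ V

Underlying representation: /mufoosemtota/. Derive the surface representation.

muvoozemdoda

Rule 1 (intervocalic voicing): /f/ is a voiceless obstruent between vowels /u/ and /o/, so it voices to [v]. /s/ is a voiceless obstruent between vowels /o/ and /e/, so it voices to [z]. /t/ is a voiceless obstruent between vowels /o/ and /a/, so it voices to [d]. /mufoosemtota/ → muvoozemtoda.
Rule 2 (post-nasal voicing): /t/ is a voiceless stop immediately after the nasal /m/, so it voices to [d]. /muvoozemtoda/ → muvoozemdoda.
Rule 3 (intervocalic voicing): no segment meets the environment; /muvoozemdoda/ is unchanged.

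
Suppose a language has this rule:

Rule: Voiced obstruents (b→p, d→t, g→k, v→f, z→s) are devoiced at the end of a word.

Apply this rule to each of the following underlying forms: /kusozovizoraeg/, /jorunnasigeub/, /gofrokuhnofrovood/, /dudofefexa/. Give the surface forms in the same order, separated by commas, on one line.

/kusozovizoraeg/: /g/ is a voiced obstruent in word-final position, so it devoices to [k]. → [kusozovizoraek].
/jorunnasigeub/: /b/ is a voiced obstruent in word-final position, so it devoices to [p]. → [jorunnasigeup].
/gofrokuhnofrovood/: /d/ is a voiced obstruent in word-final position, so it devoices to [t]. → [gofrokuhnofrovoot].
/dudofefexa/: the rule's environment is not met; surfaces unchanged as [dudofefexa].

kusozovizoraek, jorunnasigeup, gofrokuhnofrovoot, dudofefexa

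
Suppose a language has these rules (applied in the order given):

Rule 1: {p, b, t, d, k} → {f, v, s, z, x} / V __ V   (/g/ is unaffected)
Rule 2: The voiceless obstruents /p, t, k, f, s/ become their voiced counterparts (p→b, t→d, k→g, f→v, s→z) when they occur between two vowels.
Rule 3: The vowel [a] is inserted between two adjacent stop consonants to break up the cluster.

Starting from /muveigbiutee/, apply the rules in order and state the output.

Rule 1 (intervocalic spirantization): /t/ is a stop between vowels /u/ and /e/, so it spirantizes to the fricative [s]. /muveigbiutee/ → muveigbiusee.
Rule 2 (intervocalic voicing): /s/ is a voiceless obstruent between vowels /u/ and /e/, so it voices to [z]. /muveigbiusee/ → muveigbiuzee.
Rule 3 (stop-cluster a-epenthesis): /g/ and /b/ form a stop–stop cluster, so [a] is inserted between them. /muveigbiuzee/ → muveigabiuzee.

muveigabiuzee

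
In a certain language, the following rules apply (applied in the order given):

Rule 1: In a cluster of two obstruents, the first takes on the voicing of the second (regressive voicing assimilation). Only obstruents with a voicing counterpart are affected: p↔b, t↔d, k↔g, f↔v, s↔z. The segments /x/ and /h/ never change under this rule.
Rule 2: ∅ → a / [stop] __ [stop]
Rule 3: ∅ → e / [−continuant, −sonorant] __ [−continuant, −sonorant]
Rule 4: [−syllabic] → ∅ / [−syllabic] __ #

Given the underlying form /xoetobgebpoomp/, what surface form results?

xoetobagepapoom

Rule 1 (regressive voicing assimilation): /b/ precedes the voiceless obstruent /p/, so it devoices to [p] by assimilation. /xoetobgebpoomp/ → xoetobgeppoomp.
Rule 2 (stop-cluster a-epenthesis): /b/ and /g/ form a stop–stop cluster, so [a] is inserted between them. /p/ and /p/ form a stop–stop cluster, so [a] is inserted between them. /xoetobgeppoomp/ → xoetobagepapoomp.
Rule 3 (stop-cluster e-epenthesis): no segment meets the environment; /xoetobagepapoomp/ is unchanged.
Rule 4 (final cluster simplification): /p/ is the second consonant of a word-final cluster /mp/, so it deletes. /xoetobagepapoomp/ → xoetobagepapoom.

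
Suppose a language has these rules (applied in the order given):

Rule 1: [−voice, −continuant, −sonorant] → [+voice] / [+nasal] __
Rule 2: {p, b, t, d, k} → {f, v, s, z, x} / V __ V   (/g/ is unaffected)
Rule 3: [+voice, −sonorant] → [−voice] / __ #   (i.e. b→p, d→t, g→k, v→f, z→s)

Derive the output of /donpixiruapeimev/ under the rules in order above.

donbixiruafeimef

Rule 1 (post-nasal voicing): /p/ is a voiceless stop immediately after the nasal /n/, so it voices to [b]. /donpixiruapeimev/ → donbixiruapeimev.
Rule 2 (intervocalic spirantization): /p/ is a stop between vowels /a/ and /e/, so it spirantizes to the fricative [f]. /donbixiruapeimev/ → donbixiruafeimev.
Rule 3 (final devoicing): /v/ is a voiced obstruent in word-final position, so it devoices to [f]. /donbixiruafeimev/ → donbixiruafeimef.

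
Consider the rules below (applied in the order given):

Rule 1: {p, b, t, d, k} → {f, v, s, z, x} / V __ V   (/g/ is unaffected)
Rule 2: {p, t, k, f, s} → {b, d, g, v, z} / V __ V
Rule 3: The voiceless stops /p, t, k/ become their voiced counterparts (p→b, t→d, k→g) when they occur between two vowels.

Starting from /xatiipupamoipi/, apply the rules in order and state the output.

xaziivuvamoivi

Rule 1 (intervocalic spirantization): /t/ is a stop between vowels /a/ and /i/, so it spirantizes to the fricative [s]. /p/ is a stop between vowels /i/ and /u/, so it spirantizes to the fricative [f]. /p/ is a stop between vowels /u/ and /a/, so it spirantizes to the fricative [f]. /p/ is a stop between vowels /i/ and /i/, so it spirantizes to the fricative [f]. /xatiipupamoipi/ → xasiifufamoifi.
Rule 2 (intervocalic voicing): /s/ is a voiceless obstruent between vowels /a/ and /i/, so it voices to [z]. /f/ is a voiceless obstruent between vowels /i/ and /u/, so it voices to [v]. /f/ is a voiceless obstruent between vowels /u/ and /a/, so it voices to [v]. /f/ is a voiceless obstruent between vowels /i/ and /i/, so it voices to [v]. /xasiifufamoifi/ → xaziivuvamoivi.
Rule 3 (intervocalic voicing): no segment meets the environment; /xaziivuvamoivi/ is unchanged.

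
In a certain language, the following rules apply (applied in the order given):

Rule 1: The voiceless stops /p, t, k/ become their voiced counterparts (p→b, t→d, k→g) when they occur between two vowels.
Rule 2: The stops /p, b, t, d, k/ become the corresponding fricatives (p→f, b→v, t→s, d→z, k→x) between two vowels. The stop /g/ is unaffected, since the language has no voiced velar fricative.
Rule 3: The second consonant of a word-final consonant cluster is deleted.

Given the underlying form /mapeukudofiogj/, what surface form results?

maveuguzofiog

Rule 1 (intervocalic voicing): /p/ is a voiceless stop between vowels /a/ and /e/, so it voices to [b]. /k/ is a voiceless stop between vowels /u/ and /u/, so it voices to [g]. /mapeukudofiogj/ → mabeugudofiogj.
Rule 2 (intervocalic spirantization): /b/ is a stop between vowels /a/ and /e/, so it spirantizes to the fricative [v]. /d/ is a stop between vowels /u/ and /o/, so it spirantizes to the fricative [z]. /mabeugudofiogj/ → maveuguzofiogj.
Rule 3 (final cluster simplification): /j/ is the second consonant of a word-final cluster /gj/, so it deletes. /maveuguzofiogj/ → maveuguzofiog.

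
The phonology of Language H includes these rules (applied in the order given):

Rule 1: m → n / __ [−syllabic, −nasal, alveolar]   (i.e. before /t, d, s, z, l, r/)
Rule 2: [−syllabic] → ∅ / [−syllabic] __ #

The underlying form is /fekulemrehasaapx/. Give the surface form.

Rule 1 (nasal place assimilation): /m/ precedes the alveolar consonant /r/, so it assimilates in place to [n]. /fekulemrehasaapx/ → fekulenrehasaapx.
Rule 2 (final cluster simplification): /x/ is the second consonant of a word-final cluster /px/, so it deletes. /fekulenrehasaapx/ → fekulenrehasaap.

fekulenrehasaap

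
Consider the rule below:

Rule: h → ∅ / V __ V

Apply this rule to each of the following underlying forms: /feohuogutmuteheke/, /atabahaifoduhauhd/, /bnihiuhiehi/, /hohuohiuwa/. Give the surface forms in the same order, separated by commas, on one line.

feouogutmuteeke, atabaaifoduauhd, bniiuiei, houoiuwa

/feohuogutmuteheke/: /h/ occurs between vowels /o/ and /u/, so it deletes. /h/ occurs between vowels /e/ and /e/, so it deletes. → [feouogutmuteeke].
/atabahaifoduhauhd/: /h/ occurs between vowels /a/ and /a/, so it deletes. /h/ occurs between vowels /u/ and /a/, so it deletes. → [atabaaifoduauhd].
/bnihiuhiehi/: /h/ occurs between vowels /i/ and /i/, so it deletes. /h/ occurs between vowels /u/ and /i/, so it deletes. /h/ occurs between vowels /e/ and /i/, so it deletes. → [bniiuiei].
/hohuohiuwa/: /h/ occurs between vowels /o/ and /u/, so it deletes. /h/ occurs between vowels /o/ and /i/, so it deletes. → [houoiuwa].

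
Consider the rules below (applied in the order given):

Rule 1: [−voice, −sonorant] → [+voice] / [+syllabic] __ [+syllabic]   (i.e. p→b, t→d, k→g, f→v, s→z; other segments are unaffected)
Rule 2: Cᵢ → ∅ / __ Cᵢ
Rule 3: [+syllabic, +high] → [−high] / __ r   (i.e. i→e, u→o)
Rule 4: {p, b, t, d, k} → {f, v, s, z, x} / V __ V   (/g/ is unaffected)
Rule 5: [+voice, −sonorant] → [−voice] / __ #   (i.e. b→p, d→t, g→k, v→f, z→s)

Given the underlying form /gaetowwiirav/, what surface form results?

Rule 1 (intervocalic voicing): /t/ is a voiceless obstruent between vowels /e/ and /o/, so it voices to [d]. /gaetowwiirav/ → gaedowwiirav.
Rule 2 (degemination): /ww/ is a geminate; the first /w/ deletes. /gaedowwiirav/ → gaedowiirav.
Rule 3 (pre-rhotic lowering): /i/ is a high vowel immediately before /r/, so it lowers to [e]. /gaedowiirav/ → gaedowierav.
Rule 4 (intervocalic spirantization): /d/ is a stop between vowels /e/ and /o/, so it spirantizes to the fricative [z]. /gaedowierav/ → gaezowierav.
Rule 5 (final devoicing): /v/ is a voiced obstruent in word-final position, so it devoices to [f]. /gaezowierav/ → gaezowieraf.

gaezowieraf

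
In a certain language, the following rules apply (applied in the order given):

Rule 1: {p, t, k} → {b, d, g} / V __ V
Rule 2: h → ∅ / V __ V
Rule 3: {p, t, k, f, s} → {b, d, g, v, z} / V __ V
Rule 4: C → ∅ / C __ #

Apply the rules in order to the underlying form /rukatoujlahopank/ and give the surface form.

Rule 1 (intervocalic voicing): /k/ is a voiceless stop between vowels /u/ and /a/, so it voices to [g]. /t/ is a voiceless stop between vowels /a/ and /o/, so it voices to [d]. /p/ is a voiceless stop between vowels /o/ and /a/, so it voices to [b]. /rukatoujlahopank/ → rugadoujlahobank.
Rule 2 (intervocalic h-deletion): /h/ occurs between vowels /a/ and /o/, so it deletes. /rugadoujlahobank/ → rugadoujlaobank.
Rule 3 (intervocalic voicing): no segment meets the environment; /rugadoujlaobank/ is unchanged.
Rule 4 (final cluster simplification): /k/ is the second consonant of a word-final cluster /nk/, so it deletes. /rugadoujlaobank/ → rugadoujlaoban.

rugadoujlaoban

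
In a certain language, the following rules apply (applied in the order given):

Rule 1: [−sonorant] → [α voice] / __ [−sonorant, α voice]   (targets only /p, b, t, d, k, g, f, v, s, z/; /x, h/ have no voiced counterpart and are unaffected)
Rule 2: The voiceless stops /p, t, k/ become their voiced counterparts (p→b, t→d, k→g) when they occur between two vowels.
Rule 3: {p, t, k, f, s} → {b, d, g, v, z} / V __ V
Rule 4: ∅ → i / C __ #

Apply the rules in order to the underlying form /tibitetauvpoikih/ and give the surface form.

Rule 1 (regressive voicing assimilation): /v/ precedes the voiceless obstruent /p/, so it devoices to [f] by assimilation. /tibitetauvpoikih/ → tibitetaufpoikih.
Rule 2 (intervocalic voicing): /t/ is a voiceless stop between vowels /i/ and /e/, so it voices to [d]. /t/ is a voiceless stop between vowels /e/ and /a/, so it voices to [d]. /k/ is a voiceless stop between vowels /i/ and /i/, so it voices to [g]. /tibitetaufpoikih/ → tibidedaufpoigih.
Rule 3 (intervocalic voicing): no segment meets the environment; /tibidedaufpoigih/ is unchanged.
Rule 4 (final i-epenthesis): the form ends in the consonant /h/, so [i] is inserted word-finally. /tibidedaufpoigih/ → tibidedaufpoigihi.

tibidedaufpoigihi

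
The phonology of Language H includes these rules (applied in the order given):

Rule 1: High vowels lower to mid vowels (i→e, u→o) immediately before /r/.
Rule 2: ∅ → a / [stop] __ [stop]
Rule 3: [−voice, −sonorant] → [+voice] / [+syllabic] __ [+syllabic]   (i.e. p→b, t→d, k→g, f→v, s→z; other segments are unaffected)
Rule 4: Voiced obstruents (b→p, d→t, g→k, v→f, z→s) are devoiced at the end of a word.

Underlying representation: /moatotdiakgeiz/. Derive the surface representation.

moadodadiagageis

Rule 1 (pre-rhotic lowering): no segment meets the environment; /moatotdiakgeiz/ is unchanged.
Rule 2 (stop-cluster a-epenthesis): /t/ and /d/ form a stop–stop cluster, so [a] is inserted between them. /k/ and /g/ form a stop–stop cluster, so [a] is inserted between them. /moatotdiakgeiz/ → moatotadiakageiz.
Rule 3 (intervocalic voicing): /t/ is a voiceless obstruent between vowels /a/ and /o/, so it voices to [d]. /t/ is a voiceless obstruent between vowels /o/ and /a/, so it voices to [d]. /k/ is a voiceless obstruent between vowels /a/ and /a/, so it voices to [g]. /moatotadiakageiz/ → moadodadiagageiz.
Rule 4 (final devoicing): /z/ is a voiced obstruent in word-final position, so it devoices to [s]. /moadodadiagageiz/ → moadodadiagageis.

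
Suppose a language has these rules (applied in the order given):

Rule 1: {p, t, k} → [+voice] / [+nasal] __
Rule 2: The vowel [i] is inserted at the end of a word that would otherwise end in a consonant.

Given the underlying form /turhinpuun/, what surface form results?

Rule 1 (post-nasal voicing): /p/ is a voiceless stop immediately after the nasal /n/, so it voices to [b]. /turhinpuun/ → turhinbuun.
Rule 2 (final i-epenthesis): the form ends in the consonant /n/, so [i] is inserted word-finally. /turhinbuun/ → turhinbuuni.

turhinbuuni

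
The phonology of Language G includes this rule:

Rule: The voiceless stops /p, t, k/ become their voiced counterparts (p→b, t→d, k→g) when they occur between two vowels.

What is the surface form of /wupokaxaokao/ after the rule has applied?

wubogaxaogao

/p/ is a voiceless stop between vowels /u/ and /o/, so it voices to [b].
/k/ is a voiceless stop between vowels /o/ and /a/, so it voices to [g].
/k/ is a voiceless stop between vowels /o/ and /a/, so it voices to [g].
Surface form: [wubogaxaogao].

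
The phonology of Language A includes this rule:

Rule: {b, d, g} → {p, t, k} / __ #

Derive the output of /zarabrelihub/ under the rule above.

zarabrelihup

/b/ is a voiced stop in word-final position, so it devoices to [p].
The other instance of /b/ does not occur in the required environment and remains unchanged.
Surface form: [zarabrelihup].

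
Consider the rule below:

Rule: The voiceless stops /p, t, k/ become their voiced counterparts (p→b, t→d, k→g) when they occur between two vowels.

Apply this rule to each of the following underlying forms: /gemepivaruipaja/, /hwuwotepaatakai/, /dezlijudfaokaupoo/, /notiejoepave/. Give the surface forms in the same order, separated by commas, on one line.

/gemepivaruipaja/: /p/ is a voiceless stop between vowels /e/ and /i/, so it voices to [b]. /p/ is a voiceless stop between vowels /i/ and /a/, so it voices to [b]. → [gemebivaruibaja].
/hwuwotepaatakai/: /t/ is a voiceless stop between vowels /o/ and /e/, so it voices to [d]. /p/ is a voiceless stop between vowels /e/ and /a/, so it voices to [b]. /t/ is a voiceless stop between vowels /a/ and /a/, so it voices to [d]. /k/ is a voiceless stop between vowels /a/ and /a/, so it voices to [g]. → [hwuwodebaadagai].
/dezlijudfaokaupoo/: /k/ is a voiceless stop between vowels /o/ and /a/, so it voices to [g]. /p/ is a voiceless stop between vowels /u/ and /o/, so it voices to [b]. → [dezlijudfaogauboo].
/notiejoepave/: /t/ is a voiceless stop between vowels /o/ and /i/, so it voices to [d]. /p/ is a voiceless stop between vowels /e/ and /a/, so it voices to [b]. → [nodiejoebave].

gemebivaruibaja, hwuwodebaadagai, dezlijudfaogauboo, nodiejoebave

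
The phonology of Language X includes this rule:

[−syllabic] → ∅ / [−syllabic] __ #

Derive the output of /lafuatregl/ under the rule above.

/l/ is the second consonant of a word-final cluster /gl/, so it deletes.
Surface form: [lafuatreg].

lafuatreg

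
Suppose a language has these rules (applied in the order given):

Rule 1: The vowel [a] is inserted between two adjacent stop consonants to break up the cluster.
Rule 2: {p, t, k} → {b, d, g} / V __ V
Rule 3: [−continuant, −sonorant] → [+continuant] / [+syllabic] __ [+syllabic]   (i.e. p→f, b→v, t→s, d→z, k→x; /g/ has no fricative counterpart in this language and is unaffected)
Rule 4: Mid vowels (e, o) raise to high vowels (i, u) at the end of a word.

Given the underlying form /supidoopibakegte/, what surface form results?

Rule 1 (stop-cluster a-epenthesis): /g/ and /t/ form a stop–stop cluster, so [a] is inserted between them. /supidoopibakegte/ → supidoopibakegate.
Rule 2 (intervocalic voicing): /p/ is a voiceless stop between vowels /u/ and /i/, so it voices to [b]. /p/ is a voiceless stop between vowels /o/ and /i/, so it voices to [b]. /k/ is a voiceless stop between vowels /a/ and /e/, so it voices to [g]. /t/ is a voiceless stop between vowels /a/ and /e/, so it voices to [d]. /supidoopibakegate/ → subidoobibagegade.
Rule 3 (intervocalic spirantization): /b/ is a stop between vowels /u/ and /i/, so it spirantizes to the fricative [v]. /d/ is a stop between vowels /i/ and /o/, so it spirantizes to the fricative [z]. /b/ is a stop between vowels /o/ and /i/, so it spirantizes to the fricative [v]. /b/ is a stop between vowels /i/ and /a/, so it spirantizes to the fricative [v]. /d/ is a stop between vowels /a/ and /e/, so it spirantizes to the fricative [z]. /subidoobibagegade/ → suvizoovivagegaze.
Rule 4 (final vowel raising): /e/ is a mid vowel in word-final position, so it raises to [i]. /suvizoovivagegaze/ → suvizoovivagegazi.

suvizoovivagegazi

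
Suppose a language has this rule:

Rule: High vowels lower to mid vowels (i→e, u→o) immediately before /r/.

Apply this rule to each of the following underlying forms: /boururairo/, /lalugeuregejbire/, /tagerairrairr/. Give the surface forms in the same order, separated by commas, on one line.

/boururairo/: /u/ is a high vowel immediately before /r/, so it lowers to [o]. /u/ is a high vowel immediately before /r/, so it lowers to [o]. /i/ is a high vowel immediately before /r/, so it lowers to [e]. → [boororaero].
/lalugeuregejbire/: /u/ is a high vowel immediately before /r/, so it lowers to [o]. /i/ is a high vowel immediately before /r/, so it lowers to [e]. → [lalugeoregejbere].
/tagerairrairr/: /i/ is a high vowel immediately before /r/, so it lowers to [e]. /i/ is a high vowel immediately before /r/, so it lowers to [e]. → [tageraerraerr].

boororaero, lalugeoregejbere, tageraerraerr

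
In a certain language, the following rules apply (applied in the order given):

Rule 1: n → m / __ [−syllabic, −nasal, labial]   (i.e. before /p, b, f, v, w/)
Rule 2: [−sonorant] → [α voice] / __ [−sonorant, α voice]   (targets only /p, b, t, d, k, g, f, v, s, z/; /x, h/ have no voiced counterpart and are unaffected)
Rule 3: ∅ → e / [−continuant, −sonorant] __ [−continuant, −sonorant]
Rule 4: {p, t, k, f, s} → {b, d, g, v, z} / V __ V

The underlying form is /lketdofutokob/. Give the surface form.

Rule 1 (nasal place assimilation): no segment meets the environment; /lketdofutokob/ is unchanged.
Rule 2 (regressive voicing assimilation): /t/ precedes the voiced obstruent /d/, so it voices to [d] by assimilation. /lketdofutokob/ → lkeddofutokob.
Rule 3 (stop-cluster e-epenthesis): /d/ and /d/ form a stop–stop cluster, so [e] is inserted between them. /lkeddofutokob/ → lkededofutokob.
Rule 4 (intervocalic voicing): /f/ is a voiceless obstruent between vowels /o/ and /u/, so it voices to [v]. /t/ is a voiceless obstruent between vowels /u/ and /o/, so it voices to [d]. /k/ is a voiceless obstruent between vowels /o/ and /o/, so it voices to [g]. /lkededofutokob/ → lkededovudogob.

lkededovudogob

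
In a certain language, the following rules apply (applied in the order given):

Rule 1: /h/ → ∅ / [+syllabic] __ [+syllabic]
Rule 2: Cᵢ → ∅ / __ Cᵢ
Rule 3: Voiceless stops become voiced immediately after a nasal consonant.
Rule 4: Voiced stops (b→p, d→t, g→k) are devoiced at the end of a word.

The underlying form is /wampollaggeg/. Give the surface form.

wambolagek

Rule 1 (intervocalic h-deletion): no segment meets the environment; /wampollaggeg/ is unchanged.
Rule 2 (degemination): /ll/ is a geminate; the first /l/ deletes. /gg/ is a geminate; the first /g/ deletes. /wampollaggeg/ → wampolageg.
Rule 3 (post-nasal voicing): /p/ is a voiceless stop immediately after the nasal /m/, so it voices to [b]. /wampolageg/ → wambolageg.
Rule 4 (final devoicing): /g/ is a voiced stop in word-final position, so it devoices to [k]. /wambolageg/ → wambolagek.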